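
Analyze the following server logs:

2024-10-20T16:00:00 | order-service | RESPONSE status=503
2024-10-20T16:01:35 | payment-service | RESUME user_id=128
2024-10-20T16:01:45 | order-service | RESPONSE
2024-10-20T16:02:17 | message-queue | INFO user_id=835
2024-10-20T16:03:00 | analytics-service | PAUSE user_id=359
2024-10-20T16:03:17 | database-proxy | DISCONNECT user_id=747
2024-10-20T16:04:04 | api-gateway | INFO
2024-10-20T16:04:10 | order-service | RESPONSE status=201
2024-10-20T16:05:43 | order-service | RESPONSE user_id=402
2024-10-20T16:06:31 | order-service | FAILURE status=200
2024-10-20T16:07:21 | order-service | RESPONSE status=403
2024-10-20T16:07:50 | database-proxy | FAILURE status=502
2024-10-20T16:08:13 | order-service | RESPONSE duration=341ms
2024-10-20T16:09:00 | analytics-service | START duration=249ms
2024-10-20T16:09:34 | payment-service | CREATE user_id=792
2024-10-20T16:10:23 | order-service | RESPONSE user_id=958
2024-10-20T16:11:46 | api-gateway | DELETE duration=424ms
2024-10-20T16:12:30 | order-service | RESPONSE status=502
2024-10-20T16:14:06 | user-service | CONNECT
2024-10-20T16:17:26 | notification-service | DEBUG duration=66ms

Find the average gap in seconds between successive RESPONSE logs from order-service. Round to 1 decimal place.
107.1

To calculate average interval:

1. Find all RESPONSE events for order-service in order
2. Calculate time gaps between consecutive events
3. Compute mean of gaps: 750 / 7 = 107.1 seconds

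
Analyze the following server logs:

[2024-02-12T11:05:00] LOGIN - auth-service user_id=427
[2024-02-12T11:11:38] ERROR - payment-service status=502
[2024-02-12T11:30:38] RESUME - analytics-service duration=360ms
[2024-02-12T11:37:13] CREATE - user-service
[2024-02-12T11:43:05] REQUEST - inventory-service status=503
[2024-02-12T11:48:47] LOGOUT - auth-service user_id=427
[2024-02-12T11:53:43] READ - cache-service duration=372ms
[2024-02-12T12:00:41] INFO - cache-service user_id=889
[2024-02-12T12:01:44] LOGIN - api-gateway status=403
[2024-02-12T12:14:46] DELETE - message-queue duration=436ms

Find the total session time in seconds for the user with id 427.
2627

To calculate session duration:

1. Find LOGIN event for user_id=427: 2024-02-12T11:05:00
2. Find LOGOUT event for user_id=427: 2024-02-12T11:48:47
3. Session duration: 2024-02-12T11:48:47 - 2024-02-12T11:05:00 = 2627 seconds (43 minutes)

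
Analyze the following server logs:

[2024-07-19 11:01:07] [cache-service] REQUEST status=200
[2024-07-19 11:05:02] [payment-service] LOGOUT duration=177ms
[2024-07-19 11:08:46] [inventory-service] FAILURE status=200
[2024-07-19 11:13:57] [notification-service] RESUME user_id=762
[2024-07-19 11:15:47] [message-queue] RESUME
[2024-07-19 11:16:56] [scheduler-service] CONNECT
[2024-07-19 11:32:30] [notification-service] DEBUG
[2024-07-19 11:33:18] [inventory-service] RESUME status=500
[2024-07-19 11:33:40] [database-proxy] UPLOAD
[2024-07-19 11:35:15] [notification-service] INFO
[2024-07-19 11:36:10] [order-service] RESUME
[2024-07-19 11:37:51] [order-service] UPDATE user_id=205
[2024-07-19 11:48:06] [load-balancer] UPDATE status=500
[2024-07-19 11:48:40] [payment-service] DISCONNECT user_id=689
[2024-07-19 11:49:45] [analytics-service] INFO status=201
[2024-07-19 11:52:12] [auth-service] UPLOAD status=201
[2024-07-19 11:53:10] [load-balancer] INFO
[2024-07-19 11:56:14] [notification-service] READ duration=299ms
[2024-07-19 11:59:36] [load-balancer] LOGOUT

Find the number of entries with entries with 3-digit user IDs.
3

To find matching entries:

1. Pattern to match: entries with 3-digit user IDs
2. Scan each log entry for the pattern
3. Count matches: 3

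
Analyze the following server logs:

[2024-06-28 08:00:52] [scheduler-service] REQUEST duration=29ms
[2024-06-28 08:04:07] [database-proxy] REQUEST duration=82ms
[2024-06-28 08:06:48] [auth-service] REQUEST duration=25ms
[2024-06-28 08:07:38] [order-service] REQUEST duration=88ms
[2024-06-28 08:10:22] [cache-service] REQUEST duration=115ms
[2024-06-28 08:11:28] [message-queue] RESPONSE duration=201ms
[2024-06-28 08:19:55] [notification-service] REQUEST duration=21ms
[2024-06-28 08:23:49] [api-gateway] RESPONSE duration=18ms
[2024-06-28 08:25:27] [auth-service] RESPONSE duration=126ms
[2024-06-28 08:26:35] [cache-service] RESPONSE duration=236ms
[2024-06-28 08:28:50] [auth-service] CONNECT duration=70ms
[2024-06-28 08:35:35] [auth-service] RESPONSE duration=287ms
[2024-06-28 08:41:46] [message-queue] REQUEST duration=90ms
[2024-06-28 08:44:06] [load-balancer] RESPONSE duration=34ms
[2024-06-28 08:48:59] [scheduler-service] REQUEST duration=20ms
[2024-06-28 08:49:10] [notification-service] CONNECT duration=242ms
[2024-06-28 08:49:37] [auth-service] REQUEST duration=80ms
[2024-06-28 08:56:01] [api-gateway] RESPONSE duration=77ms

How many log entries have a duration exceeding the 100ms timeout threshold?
6

To count timeouts:

1. Threshold: 100ms
2. Extract duration from each log entry
3. Count entries where duration > 100
4. Timeout count: 6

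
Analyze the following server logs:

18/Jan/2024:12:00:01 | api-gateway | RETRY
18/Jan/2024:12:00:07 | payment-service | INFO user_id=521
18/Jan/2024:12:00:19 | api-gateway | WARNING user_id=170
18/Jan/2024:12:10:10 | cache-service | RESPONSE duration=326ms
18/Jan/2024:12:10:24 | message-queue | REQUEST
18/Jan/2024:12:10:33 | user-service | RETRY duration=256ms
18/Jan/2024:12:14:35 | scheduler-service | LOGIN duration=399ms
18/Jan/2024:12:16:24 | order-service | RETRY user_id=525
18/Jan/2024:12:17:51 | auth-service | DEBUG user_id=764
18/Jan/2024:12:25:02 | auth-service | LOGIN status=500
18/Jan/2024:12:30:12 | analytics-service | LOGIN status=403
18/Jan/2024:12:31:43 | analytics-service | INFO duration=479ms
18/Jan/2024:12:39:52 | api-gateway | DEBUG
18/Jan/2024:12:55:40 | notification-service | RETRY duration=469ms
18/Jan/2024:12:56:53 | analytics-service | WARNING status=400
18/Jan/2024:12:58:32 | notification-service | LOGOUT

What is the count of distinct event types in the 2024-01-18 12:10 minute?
3

To count unique event types:

1. Filter events in the minute starting at 2024-01-18 12:10
2. Extract event types from matching entries
3. Count unique types: 3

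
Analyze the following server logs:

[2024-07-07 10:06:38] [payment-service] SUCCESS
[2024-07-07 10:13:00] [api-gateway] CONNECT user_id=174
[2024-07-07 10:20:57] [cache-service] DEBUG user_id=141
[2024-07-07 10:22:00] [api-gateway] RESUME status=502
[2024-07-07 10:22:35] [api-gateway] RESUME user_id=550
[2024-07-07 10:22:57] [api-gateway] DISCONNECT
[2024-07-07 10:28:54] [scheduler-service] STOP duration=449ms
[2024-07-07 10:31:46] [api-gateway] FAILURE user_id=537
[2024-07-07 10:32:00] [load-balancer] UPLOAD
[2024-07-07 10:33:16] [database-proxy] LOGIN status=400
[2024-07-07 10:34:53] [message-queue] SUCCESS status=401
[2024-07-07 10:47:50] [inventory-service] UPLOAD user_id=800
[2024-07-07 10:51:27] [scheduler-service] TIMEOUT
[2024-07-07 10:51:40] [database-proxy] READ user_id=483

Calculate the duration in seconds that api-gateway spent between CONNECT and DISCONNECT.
597

To calculate state duration:

1. Find CONNECT event for api-gateway: 2024-07-07 10:13:00
2. Find DISCONNECT event for api-gateway: 2024-07-07 10:22:57
3. Calculate duration: 2024-07-07 10:22:57 - 2024-07-07 10:13:00 = 597 seconds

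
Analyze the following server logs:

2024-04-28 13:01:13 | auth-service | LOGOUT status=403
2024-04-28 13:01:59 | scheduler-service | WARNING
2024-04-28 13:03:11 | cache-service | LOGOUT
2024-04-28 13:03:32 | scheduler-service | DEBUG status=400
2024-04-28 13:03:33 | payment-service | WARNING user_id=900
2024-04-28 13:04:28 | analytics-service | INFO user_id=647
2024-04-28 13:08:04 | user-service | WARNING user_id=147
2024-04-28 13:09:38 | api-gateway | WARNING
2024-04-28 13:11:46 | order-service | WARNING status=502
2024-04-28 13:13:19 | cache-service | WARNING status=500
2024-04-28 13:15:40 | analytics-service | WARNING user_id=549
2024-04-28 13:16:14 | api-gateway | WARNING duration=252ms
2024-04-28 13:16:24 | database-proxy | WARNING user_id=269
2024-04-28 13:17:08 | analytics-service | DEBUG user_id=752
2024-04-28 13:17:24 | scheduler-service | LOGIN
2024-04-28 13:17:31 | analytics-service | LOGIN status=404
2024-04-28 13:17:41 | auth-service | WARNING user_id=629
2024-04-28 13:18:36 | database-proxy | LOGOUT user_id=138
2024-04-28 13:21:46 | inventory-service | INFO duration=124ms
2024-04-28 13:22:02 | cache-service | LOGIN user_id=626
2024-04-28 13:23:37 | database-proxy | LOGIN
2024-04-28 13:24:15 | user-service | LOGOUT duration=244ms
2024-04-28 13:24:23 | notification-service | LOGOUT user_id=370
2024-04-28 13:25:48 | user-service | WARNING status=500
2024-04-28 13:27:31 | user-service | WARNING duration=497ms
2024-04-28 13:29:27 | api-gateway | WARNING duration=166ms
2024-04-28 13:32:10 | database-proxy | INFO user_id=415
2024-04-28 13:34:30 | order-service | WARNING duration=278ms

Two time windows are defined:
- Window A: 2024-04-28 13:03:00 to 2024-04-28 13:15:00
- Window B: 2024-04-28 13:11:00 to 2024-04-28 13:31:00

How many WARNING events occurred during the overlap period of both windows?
2

To find overlap events:

1. Window A: 2024-04-28 13:03:00 to 2024-04-28 13:15:00
2. Window B: 2024-04-28 13:11:00 to 2024-04-28 13:31:00
3. Overlap period: 2024-04-28 13:11:00 to 2024-04-28 13:15:00
4. Count WARNING events in overlap: 2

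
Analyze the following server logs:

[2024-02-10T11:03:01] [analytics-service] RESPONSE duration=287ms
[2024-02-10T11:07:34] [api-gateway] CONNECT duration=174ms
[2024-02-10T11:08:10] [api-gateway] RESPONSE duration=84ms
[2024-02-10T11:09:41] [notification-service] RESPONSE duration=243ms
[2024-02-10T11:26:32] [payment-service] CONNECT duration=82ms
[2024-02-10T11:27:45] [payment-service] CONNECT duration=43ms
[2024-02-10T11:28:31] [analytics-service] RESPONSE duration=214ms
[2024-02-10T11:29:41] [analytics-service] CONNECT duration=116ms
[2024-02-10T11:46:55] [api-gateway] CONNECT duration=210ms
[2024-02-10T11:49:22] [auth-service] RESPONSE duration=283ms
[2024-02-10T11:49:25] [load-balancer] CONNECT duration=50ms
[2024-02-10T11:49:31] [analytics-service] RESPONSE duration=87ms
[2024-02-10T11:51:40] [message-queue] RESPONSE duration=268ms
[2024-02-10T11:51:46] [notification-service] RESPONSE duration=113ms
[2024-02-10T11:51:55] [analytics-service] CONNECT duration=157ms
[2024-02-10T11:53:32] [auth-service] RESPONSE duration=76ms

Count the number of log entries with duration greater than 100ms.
10

To count timeouts:

1. Threshold: 100ms
2. Extract duration from each log entry
3. Count entries where duration > 100
4. Timeout count: 10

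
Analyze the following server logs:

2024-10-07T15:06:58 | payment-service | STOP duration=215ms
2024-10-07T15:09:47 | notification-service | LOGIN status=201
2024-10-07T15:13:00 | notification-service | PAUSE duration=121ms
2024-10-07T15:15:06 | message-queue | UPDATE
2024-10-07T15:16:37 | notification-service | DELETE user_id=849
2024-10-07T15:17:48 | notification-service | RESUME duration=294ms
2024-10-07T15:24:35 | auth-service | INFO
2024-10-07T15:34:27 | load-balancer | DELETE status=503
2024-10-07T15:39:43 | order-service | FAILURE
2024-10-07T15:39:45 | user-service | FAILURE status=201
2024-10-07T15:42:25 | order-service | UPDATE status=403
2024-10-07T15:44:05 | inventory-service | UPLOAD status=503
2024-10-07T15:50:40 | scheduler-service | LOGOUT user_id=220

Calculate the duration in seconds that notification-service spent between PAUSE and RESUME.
288

To calculate state duration:

1. Find PAUSE event for notification-service: 2024-10-07T15:13:00
2. Find RESUME event for notification-service: 2024-10-07T15:17:48
3. Calculate duration: 2024-10-07T15:17:48 - 2024-10-07T15:13:00 = 288 seconds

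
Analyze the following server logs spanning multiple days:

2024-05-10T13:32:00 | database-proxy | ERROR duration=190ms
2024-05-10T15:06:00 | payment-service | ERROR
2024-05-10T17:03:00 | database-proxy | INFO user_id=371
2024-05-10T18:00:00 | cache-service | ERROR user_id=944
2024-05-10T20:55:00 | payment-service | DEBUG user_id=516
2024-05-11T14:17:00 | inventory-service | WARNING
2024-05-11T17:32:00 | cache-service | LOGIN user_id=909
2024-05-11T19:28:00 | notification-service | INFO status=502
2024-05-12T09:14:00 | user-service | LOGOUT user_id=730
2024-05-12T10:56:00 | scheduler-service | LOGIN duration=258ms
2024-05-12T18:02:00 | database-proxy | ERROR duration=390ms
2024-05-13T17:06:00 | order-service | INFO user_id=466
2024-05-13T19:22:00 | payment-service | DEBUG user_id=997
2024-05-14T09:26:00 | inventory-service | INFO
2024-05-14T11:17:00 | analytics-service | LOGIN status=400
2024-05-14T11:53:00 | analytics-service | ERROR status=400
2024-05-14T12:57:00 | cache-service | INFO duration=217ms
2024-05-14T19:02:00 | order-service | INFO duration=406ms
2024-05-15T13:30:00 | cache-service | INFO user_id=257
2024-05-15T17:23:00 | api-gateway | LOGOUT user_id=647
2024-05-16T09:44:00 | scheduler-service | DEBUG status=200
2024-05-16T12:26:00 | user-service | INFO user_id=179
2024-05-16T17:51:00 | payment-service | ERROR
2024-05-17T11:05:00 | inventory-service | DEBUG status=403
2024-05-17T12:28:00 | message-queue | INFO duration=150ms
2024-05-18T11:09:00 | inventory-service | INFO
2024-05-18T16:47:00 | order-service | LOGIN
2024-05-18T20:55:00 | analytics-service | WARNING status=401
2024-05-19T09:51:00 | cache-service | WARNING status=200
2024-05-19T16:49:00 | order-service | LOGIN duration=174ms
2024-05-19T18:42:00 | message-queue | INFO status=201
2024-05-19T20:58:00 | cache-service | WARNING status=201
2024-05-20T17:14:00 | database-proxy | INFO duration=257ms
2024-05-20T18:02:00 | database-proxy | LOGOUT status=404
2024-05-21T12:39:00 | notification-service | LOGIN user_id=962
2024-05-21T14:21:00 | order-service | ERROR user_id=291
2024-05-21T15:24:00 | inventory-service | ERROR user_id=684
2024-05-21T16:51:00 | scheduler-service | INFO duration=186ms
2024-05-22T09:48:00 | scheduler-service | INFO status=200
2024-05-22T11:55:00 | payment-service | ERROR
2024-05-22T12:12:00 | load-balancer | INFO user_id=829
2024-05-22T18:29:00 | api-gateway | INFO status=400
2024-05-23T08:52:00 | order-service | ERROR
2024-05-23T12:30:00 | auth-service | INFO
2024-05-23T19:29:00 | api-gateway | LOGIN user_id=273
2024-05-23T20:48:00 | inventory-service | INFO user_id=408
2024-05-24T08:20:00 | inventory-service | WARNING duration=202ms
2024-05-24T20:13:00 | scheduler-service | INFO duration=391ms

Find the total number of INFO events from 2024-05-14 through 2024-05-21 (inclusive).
10

To filter by date range:

1. Date range: 2024-05-14 through 2024-05-21, both dates inclusive
2. Filter for INFO events whose date falls in this range
3. Count matching events: 10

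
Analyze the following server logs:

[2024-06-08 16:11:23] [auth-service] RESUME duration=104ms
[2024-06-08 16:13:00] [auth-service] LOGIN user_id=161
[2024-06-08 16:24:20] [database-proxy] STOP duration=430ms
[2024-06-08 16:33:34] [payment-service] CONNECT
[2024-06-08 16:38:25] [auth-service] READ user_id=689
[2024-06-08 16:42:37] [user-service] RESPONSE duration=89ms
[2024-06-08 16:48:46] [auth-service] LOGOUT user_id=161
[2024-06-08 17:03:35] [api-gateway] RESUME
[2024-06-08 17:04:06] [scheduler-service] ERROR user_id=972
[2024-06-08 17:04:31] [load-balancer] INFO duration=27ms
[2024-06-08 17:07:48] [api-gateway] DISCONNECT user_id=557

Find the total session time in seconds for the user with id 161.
2146

To calculate session duration:

1. Find LOGIN event for user_id=161: 2024-06-08 16:13:00
2. Find LOGOUT event for user_id=161: 2024-06-08 16:48:46
3. Session duration: 2024-06-08 16:48:46 - 2024-06-08 16:13:00 = 2146 seconds (35 minutes)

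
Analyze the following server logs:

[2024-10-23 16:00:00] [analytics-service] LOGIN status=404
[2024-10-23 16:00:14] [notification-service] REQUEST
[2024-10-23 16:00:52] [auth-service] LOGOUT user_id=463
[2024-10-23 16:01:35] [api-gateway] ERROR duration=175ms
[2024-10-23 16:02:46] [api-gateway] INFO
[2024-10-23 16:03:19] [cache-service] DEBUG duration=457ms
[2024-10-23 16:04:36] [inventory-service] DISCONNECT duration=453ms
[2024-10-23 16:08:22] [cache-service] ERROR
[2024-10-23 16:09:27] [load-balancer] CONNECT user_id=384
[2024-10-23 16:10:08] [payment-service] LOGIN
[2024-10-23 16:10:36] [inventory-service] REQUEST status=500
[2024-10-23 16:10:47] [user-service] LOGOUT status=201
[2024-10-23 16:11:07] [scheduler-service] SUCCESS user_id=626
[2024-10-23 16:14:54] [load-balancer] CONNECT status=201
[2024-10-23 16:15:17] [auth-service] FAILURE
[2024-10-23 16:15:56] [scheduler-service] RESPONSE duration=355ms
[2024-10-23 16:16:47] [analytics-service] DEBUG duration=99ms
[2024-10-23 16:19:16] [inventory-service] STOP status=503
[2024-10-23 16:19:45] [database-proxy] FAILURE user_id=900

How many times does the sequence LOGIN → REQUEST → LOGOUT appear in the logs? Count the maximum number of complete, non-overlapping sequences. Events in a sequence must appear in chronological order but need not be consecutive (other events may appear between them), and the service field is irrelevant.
2

To count sequences:

1. Look for pattern: LOGIN → REQUEST → LOGOUT
2. Greedily scan the log in chronological order, matching each sequence element in turn (ignoring service)
3. Each time the full pattern completes, increment the count and restart matching from the next event
4. Complete non-overlapping sequences found: 2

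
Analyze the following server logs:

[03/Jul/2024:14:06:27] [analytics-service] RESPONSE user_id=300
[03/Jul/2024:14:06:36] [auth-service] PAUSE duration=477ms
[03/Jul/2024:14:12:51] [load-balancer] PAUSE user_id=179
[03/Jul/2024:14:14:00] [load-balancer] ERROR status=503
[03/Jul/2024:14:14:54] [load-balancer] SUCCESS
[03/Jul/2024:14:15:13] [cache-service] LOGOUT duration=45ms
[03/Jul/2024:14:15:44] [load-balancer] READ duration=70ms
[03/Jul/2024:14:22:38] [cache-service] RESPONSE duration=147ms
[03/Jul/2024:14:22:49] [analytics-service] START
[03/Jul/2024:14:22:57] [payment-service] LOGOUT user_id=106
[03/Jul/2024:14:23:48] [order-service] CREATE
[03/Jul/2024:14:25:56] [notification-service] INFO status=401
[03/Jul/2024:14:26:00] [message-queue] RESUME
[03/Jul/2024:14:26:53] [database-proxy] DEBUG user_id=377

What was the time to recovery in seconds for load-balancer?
54

To calculate recovery time:

1. Find ERROR event for load-balancer: 03/Jul/2024:14:14:00
2. Find next SUCCESS event for load-balancer: 03/Jul/2024:14:14:54
3. Recovery time: 03/Jul/2024:14:14:54 - 03/Jul/2024:14:14:00 = 54 seconds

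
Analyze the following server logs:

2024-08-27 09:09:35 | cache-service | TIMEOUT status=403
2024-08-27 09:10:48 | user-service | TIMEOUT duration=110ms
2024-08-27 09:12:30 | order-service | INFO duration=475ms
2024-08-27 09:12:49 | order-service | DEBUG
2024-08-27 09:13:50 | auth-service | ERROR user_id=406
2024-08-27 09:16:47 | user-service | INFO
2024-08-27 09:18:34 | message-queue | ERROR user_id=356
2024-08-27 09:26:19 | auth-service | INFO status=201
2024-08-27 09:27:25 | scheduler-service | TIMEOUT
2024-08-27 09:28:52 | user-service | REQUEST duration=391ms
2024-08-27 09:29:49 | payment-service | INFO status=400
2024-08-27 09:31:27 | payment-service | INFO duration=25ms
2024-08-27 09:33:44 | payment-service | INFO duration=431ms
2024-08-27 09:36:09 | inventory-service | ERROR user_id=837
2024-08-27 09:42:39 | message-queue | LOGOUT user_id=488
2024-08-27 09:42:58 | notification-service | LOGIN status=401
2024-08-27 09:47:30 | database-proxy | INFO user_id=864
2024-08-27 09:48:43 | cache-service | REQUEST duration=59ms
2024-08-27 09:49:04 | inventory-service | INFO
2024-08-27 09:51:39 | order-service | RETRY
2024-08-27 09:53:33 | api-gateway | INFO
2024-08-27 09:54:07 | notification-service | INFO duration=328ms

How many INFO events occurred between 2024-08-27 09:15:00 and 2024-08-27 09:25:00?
1

To count events in the time window:

1. Window boundaries: 2024-08-27 09:15:00 to 2024-08-27 09:25:00
2. Filter for INFO events within this window
3. Count matching events: 1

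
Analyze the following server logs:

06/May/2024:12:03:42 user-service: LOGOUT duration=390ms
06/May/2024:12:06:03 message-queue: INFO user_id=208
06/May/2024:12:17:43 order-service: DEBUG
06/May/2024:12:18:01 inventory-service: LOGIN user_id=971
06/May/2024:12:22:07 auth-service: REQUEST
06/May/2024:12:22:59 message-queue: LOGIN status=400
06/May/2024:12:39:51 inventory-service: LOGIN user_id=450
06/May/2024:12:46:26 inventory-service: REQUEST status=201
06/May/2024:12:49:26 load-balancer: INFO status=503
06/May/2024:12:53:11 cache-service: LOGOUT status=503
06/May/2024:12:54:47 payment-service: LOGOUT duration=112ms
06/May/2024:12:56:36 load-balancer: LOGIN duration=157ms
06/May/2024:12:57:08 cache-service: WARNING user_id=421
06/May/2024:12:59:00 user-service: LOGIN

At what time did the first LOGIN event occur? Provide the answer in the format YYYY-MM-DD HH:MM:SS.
2024-05-06 12:18:01

To find the first event:

1. Filter for all LOGIN events
2. Sort by timestamp
3. Select the first one
4. Timestamp: 2024-05-06 12:18:01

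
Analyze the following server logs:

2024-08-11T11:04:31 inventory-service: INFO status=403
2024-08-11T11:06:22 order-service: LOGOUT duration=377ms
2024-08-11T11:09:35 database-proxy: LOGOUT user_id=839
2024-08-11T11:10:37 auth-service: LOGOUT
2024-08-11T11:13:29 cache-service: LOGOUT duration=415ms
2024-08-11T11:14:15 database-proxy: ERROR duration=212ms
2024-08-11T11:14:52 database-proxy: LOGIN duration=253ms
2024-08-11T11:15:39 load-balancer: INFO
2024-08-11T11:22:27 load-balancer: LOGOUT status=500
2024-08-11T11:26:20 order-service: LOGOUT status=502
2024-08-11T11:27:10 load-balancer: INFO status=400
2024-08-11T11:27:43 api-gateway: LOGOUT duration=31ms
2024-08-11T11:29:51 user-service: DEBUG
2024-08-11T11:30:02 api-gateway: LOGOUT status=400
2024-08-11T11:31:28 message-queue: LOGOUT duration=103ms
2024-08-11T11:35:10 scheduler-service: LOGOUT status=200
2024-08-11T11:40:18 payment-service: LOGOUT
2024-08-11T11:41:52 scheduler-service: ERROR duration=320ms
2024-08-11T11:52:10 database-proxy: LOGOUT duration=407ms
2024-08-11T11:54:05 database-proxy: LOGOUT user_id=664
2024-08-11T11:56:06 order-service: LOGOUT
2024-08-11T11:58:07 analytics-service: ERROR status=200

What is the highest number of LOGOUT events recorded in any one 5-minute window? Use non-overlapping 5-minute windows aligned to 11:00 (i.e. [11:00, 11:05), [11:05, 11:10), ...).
2

To find the burst window:

1. Divide the log period into non-overlapping 5-minute windows starting at 11:00
2. Count LOGOUT events in each window
3. Find the window with maximum count
4. Maximum events in a window: 2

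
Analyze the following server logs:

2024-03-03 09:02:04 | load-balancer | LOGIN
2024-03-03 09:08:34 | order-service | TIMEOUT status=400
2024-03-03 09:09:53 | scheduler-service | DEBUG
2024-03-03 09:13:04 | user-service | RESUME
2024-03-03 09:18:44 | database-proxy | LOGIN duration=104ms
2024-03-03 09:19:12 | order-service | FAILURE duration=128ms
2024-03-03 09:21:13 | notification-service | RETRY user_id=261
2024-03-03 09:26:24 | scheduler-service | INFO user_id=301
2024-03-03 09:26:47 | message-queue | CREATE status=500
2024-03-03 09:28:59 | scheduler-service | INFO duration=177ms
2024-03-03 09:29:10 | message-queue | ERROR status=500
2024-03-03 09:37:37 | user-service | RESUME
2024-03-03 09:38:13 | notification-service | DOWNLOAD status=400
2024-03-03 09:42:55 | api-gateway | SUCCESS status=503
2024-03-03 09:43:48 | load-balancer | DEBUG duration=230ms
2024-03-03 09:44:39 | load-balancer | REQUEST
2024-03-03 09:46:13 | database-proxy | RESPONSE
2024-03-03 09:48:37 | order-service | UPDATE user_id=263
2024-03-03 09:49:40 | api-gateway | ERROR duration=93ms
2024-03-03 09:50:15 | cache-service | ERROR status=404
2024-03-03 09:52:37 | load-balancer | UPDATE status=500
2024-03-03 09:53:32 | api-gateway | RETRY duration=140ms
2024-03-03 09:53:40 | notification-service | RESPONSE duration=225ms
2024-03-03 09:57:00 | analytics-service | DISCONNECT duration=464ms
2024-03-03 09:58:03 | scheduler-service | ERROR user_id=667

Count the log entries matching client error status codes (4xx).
3

To find matching entries:

1. Pattern to match: client error status codes (4xx)
2. Scan each log entry for the pattern
3. Count matches: 3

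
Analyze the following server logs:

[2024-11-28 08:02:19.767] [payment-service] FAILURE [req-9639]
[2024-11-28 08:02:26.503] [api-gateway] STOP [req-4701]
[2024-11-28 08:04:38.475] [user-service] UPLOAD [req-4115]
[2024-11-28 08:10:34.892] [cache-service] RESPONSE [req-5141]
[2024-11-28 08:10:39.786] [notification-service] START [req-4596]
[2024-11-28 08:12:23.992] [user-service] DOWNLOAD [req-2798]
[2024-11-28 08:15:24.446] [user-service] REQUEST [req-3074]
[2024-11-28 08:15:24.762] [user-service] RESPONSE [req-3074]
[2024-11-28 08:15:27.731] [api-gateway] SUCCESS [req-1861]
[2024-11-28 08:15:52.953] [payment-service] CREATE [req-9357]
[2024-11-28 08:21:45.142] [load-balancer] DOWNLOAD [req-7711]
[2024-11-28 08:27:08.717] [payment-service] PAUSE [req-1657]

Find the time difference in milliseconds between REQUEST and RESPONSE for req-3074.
316

To calculate latency:

1. Find REQUEST with id req-3074: 2024-11-28 08:15:24.446
2. Find RESPONSE with id req-3074: 2024-11-28 08:15:24.762
3. Latency: 2024-11-28 08:15:24.762 - 2024-11-28 08:15:24.446 = 316ms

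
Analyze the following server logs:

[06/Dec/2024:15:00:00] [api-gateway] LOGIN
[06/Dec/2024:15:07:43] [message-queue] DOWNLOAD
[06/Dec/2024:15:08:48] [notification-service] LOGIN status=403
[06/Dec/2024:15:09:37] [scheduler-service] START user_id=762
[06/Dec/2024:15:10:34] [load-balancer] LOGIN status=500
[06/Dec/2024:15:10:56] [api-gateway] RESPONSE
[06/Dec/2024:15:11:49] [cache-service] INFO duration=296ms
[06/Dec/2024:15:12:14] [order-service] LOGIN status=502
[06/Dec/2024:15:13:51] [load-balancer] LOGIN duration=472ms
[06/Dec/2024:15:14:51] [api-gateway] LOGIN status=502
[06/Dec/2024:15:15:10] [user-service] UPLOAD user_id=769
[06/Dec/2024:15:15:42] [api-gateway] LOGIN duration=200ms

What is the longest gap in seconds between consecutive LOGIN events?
528

To find the longest gap:

1. Extract all LOGIN events in chronological order
2. Calculate time differences between consecutive events
3. Find the maximum difference
4. Longest gap: 528 seconds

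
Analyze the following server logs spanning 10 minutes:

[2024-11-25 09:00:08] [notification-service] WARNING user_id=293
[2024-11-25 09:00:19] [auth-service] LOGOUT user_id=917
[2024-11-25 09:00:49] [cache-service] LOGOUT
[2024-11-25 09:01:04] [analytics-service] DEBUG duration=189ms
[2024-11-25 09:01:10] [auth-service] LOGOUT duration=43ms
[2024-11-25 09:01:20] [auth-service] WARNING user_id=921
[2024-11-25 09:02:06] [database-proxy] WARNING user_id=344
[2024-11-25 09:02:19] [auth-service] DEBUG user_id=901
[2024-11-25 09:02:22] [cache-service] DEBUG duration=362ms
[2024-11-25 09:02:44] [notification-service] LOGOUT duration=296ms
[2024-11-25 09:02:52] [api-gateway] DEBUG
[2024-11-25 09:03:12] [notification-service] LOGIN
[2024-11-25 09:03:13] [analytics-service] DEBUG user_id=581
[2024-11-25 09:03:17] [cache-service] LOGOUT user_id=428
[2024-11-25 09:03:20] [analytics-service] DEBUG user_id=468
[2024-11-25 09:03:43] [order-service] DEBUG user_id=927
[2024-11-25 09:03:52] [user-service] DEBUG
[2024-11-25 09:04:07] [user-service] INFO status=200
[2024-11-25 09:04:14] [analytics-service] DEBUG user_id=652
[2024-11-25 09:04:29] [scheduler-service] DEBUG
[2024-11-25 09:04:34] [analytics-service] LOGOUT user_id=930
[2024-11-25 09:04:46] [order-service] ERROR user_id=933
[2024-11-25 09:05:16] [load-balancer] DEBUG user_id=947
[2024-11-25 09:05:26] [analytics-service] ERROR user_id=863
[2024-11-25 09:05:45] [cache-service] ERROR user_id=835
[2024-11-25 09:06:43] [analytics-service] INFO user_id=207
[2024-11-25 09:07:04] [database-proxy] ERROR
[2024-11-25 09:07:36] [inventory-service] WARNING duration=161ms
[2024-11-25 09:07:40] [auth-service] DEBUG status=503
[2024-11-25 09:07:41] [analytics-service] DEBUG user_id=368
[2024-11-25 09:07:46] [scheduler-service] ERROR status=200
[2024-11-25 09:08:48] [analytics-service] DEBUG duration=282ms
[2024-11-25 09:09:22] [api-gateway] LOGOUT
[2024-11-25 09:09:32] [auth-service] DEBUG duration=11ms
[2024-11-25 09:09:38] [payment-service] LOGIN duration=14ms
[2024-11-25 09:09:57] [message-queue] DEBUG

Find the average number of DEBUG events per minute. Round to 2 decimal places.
1.6

To calculate the rate:

1. Count total DEBUG events: 16
2. Total time period: 10 minutes
3. Rate = 16 / 10 = 1.6 events per minute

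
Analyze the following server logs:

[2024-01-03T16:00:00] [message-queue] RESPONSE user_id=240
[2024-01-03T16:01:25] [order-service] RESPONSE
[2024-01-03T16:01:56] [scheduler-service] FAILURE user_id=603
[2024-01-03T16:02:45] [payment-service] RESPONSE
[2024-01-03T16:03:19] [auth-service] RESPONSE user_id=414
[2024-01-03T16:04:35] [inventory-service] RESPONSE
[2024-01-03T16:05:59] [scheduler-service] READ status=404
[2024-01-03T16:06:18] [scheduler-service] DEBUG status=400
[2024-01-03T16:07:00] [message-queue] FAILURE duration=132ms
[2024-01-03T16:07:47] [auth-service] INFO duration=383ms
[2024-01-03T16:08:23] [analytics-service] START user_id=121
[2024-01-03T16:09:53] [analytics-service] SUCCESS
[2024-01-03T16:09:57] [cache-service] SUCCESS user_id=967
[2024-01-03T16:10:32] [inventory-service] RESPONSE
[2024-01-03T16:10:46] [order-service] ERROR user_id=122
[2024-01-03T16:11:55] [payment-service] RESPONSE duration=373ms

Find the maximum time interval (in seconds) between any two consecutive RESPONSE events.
357

To find the longest gap:

1. Extract all RESPONSE events in chronological order
2. Calculate time differences between consecutive events
3. Find the maximum difference
4. Longest gap: 357 seconds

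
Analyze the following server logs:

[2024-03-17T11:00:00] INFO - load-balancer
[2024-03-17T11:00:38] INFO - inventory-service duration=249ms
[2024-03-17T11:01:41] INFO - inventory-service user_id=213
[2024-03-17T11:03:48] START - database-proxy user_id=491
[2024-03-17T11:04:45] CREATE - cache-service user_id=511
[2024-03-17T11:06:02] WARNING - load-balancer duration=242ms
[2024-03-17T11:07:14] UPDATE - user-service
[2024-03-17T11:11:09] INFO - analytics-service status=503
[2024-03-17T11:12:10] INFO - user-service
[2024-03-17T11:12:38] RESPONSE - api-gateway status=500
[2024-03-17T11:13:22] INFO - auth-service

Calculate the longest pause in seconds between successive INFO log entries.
568

To find the longest gap:

1. Extract all INFO events in chronological order
2. Calculate time differences between consecutive events
3. Find the maximum difference
4. Longest gap: 568 seconds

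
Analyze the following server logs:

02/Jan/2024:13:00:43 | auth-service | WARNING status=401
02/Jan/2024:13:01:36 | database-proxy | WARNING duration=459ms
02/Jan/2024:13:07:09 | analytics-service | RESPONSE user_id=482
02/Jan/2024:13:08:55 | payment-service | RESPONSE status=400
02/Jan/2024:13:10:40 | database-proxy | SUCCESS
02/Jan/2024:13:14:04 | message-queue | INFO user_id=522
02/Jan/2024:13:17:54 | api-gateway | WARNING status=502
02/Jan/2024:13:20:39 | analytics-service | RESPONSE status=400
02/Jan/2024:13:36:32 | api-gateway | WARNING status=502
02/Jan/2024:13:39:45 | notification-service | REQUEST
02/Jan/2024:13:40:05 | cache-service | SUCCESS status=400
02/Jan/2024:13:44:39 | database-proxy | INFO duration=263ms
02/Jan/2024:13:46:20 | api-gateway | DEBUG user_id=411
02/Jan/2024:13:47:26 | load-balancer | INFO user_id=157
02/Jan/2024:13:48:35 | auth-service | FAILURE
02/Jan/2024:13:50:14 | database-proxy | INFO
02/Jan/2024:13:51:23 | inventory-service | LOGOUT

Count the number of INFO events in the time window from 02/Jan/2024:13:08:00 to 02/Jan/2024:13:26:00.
1

To count events in the time window:

1. Window boundaries: 02/Jan/2024:13:08:00 to 02/Jan/2024:13:26:00
2. Filter for INFO events within this window
3. Count matching events: 1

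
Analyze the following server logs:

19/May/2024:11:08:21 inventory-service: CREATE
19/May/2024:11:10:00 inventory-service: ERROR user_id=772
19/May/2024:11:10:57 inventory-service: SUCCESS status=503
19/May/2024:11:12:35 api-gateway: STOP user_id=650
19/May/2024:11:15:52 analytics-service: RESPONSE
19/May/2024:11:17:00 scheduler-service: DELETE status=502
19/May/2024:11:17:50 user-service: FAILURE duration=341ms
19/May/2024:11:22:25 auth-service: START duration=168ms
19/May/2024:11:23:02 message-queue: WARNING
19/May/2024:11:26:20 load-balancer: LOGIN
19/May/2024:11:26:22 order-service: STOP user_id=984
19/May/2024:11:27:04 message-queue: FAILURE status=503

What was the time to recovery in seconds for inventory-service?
57

To calculate recovery time:

1. Find ERROR event for inventory-service: 19/May/2024:11:10:00
2. Find next SUCCESS event for inventory-service: 19/May/2024:11:10:57
3. Recovery time: 19/May/2024:11:10:57 - 19/May/2024:11:10:00 = 57 seconds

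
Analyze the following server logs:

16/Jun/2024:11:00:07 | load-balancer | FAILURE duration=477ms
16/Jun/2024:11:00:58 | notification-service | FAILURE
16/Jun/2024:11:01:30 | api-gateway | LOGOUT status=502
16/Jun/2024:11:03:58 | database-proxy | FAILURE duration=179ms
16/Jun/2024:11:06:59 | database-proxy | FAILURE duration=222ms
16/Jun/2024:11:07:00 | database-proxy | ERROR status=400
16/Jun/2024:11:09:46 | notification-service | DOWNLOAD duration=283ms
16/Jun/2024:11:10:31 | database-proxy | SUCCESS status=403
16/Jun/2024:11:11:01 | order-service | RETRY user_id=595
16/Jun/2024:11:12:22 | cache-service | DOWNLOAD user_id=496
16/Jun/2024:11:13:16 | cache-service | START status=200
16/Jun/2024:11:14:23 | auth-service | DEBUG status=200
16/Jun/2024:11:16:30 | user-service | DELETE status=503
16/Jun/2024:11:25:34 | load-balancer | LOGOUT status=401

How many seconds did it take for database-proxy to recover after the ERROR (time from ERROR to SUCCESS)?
211

To calculate recovery time:

1. Find ERROR event for database-proxy: 16/Jun/2024:11:07:00
2. Find next SUCCESS event for database-proxy: 16/Jun/2024:11:10:31
3. Recovery time: 16/Jun/2024:11:10:31 - 16/Jun/2024:11:07:00 = 211 seconds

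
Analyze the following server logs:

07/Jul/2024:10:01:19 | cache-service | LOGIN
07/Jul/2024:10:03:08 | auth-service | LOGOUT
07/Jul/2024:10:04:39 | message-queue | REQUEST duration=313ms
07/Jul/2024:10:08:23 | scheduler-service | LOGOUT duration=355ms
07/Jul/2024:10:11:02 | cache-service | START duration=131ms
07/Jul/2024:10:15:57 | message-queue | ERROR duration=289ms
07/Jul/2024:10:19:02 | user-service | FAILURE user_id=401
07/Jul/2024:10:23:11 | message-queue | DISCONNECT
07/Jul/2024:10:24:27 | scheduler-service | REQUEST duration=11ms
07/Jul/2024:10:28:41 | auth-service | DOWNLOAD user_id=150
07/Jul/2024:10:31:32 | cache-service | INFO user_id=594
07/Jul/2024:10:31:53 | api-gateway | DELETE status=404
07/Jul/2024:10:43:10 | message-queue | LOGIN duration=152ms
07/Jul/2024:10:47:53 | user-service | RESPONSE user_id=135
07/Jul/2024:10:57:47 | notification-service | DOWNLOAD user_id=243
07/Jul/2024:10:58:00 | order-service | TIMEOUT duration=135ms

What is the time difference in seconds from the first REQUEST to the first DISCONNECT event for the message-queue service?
1112

To find the time between events:

1. Locate the first REQUEST event for message-queue: 07/Jul/2024:10:04:39
2. Locate the first DISCONNECT event for message-queue: 07/Jul/2024:10:23:11
3. Calculate the difference: 07/Jul/2024:10:23:11 - 07/Jul/2024:10:04:39 = 1112 seconds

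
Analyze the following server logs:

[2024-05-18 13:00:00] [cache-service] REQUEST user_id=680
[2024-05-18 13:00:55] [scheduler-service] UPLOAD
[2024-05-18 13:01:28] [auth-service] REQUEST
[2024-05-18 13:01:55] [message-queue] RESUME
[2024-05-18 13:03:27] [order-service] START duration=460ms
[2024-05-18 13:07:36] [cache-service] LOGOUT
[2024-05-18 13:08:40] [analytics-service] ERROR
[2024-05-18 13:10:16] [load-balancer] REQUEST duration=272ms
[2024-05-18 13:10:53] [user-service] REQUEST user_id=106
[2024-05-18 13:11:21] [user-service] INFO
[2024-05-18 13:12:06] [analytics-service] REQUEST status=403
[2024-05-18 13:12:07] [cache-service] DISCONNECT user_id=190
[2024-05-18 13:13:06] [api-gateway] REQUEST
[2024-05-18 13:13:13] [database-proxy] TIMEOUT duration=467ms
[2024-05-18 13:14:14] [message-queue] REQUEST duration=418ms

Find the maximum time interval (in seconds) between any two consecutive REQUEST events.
528

To find the longest gap:

1. Extract all REQUEST events in chronological order
2. Calculate time differences between consecutive events
3. Find the maximum difference
4. Longest gap: 528 seconds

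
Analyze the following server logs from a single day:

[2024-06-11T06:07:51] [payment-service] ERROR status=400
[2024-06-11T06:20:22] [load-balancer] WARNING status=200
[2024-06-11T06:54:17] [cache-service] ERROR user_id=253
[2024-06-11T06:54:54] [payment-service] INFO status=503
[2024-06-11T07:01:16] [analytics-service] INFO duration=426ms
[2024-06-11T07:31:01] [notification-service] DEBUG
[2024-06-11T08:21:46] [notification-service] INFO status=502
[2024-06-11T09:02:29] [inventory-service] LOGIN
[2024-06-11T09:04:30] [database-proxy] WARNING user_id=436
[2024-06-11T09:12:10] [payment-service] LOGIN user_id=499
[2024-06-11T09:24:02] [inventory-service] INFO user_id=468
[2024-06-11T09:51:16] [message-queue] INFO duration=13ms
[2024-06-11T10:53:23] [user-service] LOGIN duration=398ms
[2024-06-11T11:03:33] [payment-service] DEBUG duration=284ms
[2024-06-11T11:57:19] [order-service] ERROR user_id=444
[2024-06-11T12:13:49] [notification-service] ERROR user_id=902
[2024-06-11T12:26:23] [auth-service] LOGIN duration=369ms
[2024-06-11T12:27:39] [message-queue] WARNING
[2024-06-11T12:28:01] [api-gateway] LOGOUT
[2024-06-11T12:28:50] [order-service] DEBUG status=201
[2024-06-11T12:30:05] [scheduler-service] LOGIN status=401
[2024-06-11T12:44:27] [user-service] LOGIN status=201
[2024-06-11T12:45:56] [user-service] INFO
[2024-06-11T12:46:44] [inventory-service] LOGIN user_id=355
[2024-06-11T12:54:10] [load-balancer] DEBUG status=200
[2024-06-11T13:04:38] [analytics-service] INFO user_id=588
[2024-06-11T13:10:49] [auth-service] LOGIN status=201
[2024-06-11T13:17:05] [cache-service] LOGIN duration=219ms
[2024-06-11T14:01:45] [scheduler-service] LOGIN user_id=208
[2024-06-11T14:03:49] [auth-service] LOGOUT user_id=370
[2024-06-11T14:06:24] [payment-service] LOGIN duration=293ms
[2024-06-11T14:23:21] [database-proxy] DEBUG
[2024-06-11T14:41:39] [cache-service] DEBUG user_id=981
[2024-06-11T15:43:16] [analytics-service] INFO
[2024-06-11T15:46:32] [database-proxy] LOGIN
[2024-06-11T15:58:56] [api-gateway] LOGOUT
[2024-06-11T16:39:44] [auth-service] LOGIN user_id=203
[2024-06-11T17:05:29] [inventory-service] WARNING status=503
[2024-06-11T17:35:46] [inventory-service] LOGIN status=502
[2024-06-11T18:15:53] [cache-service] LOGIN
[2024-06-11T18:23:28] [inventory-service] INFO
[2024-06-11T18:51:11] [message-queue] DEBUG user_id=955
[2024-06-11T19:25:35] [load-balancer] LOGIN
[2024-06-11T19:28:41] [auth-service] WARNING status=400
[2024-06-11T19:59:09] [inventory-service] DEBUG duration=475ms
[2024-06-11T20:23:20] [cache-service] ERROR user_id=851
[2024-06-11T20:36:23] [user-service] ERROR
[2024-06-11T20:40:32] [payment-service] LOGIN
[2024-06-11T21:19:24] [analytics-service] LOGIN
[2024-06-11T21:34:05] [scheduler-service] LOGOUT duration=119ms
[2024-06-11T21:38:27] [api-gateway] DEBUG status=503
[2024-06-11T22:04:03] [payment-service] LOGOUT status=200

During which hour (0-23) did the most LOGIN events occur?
12

To find the peak hour:

1. Group all LOGIN events by hour
2. Count events in each hour
3. Find hour with maximum count
4. Peak hour: 12 (with 4 events)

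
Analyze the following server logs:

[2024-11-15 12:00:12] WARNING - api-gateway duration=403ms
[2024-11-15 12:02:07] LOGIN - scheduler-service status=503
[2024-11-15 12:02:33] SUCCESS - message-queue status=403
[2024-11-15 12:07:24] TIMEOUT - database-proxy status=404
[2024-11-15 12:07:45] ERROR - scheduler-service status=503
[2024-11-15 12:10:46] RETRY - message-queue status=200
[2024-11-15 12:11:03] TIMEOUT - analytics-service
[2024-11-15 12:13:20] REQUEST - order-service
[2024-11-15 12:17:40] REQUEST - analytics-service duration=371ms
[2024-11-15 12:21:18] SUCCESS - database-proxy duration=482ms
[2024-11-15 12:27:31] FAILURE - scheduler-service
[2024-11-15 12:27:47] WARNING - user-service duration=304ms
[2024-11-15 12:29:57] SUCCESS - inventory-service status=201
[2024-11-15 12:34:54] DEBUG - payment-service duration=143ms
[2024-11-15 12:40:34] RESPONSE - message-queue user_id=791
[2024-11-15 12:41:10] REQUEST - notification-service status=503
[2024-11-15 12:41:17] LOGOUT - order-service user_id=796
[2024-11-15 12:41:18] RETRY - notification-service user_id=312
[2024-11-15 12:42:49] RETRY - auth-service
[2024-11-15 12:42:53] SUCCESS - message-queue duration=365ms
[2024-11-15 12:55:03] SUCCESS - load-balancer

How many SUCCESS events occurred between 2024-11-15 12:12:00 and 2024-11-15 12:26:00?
1

To count events in the time window:

1. Window boundaries: 2024-11-15 12:12:00 to 2024-11-15 12:26:00
2. Filter for SUCCESS events within this window
3. Count matching events: 1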